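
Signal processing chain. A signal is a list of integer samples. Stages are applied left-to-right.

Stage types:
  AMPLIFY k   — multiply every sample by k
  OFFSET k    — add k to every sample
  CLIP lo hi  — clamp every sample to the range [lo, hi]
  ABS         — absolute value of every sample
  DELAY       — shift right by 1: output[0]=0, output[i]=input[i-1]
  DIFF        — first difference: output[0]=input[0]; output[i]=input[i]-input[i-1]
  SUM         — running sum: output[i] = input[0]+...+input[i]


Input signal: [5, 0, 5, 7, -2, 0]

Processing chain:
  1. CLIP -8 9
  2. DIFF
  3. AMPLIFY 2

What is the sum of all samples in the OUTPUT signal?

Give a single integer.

Answer: 0

Derivation:
Input: [5, 0, 5, 7, -2, 0]
Stage 1 (CLIP -8 9): clip(5,-8,9)=5, clip(0,-8,9)=0, clip(5,-8,9)=5, clip(7,-8,9)=7, clip(-2,-8,9)=-2, clip(0,-8,9)=0 -> [5, 0, 5, 7, -2, 0]
Stage 2 (DIFF): s[0]=5, 0-5=-5, 5-0=5, 7-5=2, -2-7=-9, 0--2=2 -> [5, -5, 5, 2, -9, 2]
Stage 3 (AMPLIFY 2): 5*2=10, -5*2=-10, 5*2=10, 2*2=4, -9*2=-18, 2*2=4 -> [10, -10, 10, 4, -18, 4]
Output sum: 0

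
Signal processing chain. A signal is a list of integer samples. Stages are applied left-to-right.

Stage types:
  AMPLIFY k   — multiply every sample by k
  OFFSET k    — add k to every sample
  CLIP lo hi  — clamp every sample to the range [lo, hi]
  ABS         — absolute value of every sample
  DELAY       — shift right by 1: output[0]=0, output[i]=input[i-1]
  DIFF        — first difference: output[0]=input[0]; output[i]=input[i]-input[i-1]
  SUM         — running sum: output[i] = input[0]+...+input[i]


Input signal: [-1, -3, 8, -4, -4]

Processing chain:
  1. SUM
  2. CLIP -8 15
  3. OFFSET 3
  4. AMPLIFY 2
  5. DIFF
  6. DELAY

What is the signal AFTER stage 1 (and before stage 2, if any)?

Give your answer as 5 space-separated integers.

Answer: -1 -4 4 0 -4

Derivation:
Input: [-1, -3, 8, -4, -4]
Stage 1 (SUM): sum[0..0]=-1, sum[0..1]=-4, sum[0..2]=4, sum[0..3]=0, sum[0..4]=-4 -> [-1, -4, 4, 0, -4]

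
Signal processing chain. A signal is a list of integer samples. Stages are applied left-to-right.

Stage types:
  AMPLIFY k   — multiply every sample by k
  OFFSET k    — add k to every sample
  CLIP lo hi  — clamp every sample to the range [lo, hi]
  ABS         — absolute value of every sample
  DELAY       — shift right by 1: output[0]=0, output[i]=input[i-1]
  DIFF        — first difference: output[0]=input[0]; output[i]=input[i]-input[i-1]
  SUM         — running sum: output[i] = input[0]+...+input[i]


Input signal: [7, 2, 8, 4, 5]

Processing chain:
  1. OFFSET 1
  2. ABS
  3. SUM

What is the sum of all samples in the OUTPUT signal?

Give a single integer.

Input: [7, 2, 8, 4, 5]
Stage 1 (OFFSET 1): 7+1=8, 2+1=3, 8+1=9, 4+1=5, 5+1=6 -> [8, 3, 9, 5, 6]
Stage 2 (ABS): |8|=8, |3|=3, |9|=9, |5|=5, |6|=6 -> [8, 3, 9, 5, 6]
Stage 3 (SUM): sum[0..0]=8, sum[0..1]=11, sum[0..2]=20, sum[0..3]=25, sum[0..4]=31 -> [8, 11, 20, 25, 31]
Output sum: 95

Answer: 95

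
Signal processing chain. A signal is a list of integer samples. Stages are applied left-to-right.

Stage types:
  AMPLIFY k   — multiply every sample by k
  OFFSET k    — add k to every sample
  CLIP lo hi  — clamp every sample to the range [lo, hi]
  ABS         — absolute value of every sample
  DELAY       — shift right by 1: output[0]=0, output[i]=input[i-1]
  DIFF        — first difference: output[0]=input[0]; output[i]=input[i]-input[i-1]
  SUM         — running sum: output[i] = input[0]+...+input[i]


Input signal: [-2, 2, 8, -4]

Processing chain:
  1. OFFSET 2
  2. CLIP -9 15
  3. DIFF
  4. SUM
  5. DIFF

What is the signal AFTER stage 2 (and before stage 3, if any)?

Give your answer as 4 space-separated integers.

Input: [-2, 2, 8, -4]
Stage 1 (OFFSET 2): -2+2=0, 2+2=4, 8+2=10, -4+2=-2 -> [0, 4, 10, -2]
Stage 2 (CLIP -9 15): clip(0,-9,15)=0, clip(4,-9,15)=4, clip(10,-9,15)=10, clip(-2,-9,15)=-2 -> [0, 4, 10, -2]

Answer: 0 4 10 -2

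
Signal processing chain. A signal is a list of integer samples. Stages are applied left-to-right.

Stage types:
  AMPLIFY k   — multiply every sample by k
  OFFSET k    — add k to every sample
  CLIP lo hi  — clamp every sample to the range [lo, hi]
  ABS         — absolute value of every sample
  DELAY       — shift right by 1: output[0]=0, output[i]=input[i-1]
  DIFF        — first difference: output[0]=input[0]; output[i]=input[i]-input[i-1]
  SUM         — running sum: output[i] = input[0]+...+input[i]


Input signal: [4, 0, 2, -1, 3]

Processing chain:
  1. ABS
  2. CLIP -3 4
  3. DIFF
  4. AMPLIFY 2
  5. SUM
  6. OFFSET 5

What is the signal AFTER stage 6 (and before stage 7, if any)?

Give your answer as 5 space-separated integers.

Input: [4, 0, 2, -1, 3]
Stage 1 (ABS): |4|=4, |0|=0, |2|=2, |-1|=1, |3|=3 -> [4, 0, 2, 1, 3]
Stage 2 (CLIP -3 4): clip(4,-3,4)=4, clip(0,-3,4)=0, clip(2,-3,4)=2, clip(1,-3,4)=1, clip(3,-3,4)=3 -> [4, 0, 2, 1, 3]
Stage 3 (DIFF): s[0]=4, 0-4=-4, 2-0=2, 1-2=-1, 3-1=2 -> [4, -4, 2, -1, 2]
Stage 4 (AMPLIFY 2): 4*2=8, -4*2=-8, 2*2=4, -1*2=-2, 2*2=4 -> [8, -8, 4, -2, 4]
Stage 5 (SUM): sum[0..0]=8, sum[0..1]=0, sum[0..2]=4, sum[0..3]=2, sum[0..4]=6 -> [8, 0, 4, 2, 6]
Stage 6 (OFFSET 5): 8+5=13, 0+5=5, 4+5=9, 2+5=7, 6+5=11 -> [13, 5, 9, 7, 11]

Answer: 13 5 9 7 11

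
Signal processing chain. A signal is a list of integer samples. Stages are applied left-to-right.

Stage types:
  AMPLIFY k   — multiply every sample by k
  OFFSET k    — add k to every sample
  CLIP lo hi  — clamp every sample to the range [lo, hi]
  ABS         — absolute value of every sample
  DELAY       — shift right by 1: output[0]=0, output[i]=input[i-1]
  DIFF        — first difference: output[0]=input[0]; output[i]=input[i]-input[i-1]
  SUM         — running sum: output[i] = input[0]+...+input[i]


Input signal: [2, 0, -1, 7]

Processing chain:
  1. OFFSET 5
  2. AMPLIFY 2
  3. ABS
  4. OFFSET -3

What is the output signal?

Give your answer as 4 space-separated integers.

Input: [2, 0, -1, 7]
Stage 1 (OFFSET 5): 2+5=7, 0+5=5, -1+5=4, 7+5=12 -> [7, 5, 4, 12]
Stage 2 (AMPLIFY 2): 7*2=14, 5*2=10, 4*2=8, 12*2=24 -> [14, 10, 8, 24]
Stage 3 (ABS): |14|=14, |10|=10, |8|=8, |24|=24 -> [14, 10, 8, 24]
Stage 4 (OFFSET -3): 14+-3=11, 10+-3=7, 8+-3=5, 24+-3=21 -> [11, 7, 5, 21]

Answer: 11 7 5 21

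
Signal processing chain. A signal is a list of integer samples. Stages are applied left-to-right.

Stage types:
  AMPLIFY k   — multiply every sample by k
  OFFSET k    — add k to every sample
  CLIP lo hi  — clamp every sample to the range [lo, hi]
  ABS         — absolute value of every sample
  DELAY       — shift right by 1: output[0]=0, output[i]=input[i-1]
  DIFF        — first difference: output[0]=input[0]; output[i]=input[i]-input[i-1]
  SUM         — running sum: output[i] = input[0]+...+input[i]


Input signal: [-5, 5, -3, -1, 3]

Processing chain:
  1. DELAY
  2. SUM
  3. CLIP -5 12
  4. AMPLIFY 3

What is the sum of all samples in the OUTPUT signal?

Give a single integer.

Input: [-5, 5, -3, -1, 3]
Stage 1 (DELAY): [0, -5, 5, -3, -1] = [0, -5, 5, -3, -1] -> [0, -5, 5, -3, -1]
Stage 2 (SUM): sum[0..0]=0, sum[0..1]=-5, sum[0..2]=0, sum[0..3]=-3, sum[0..4]=-4 -> [0, -5, 0, -3, -4]
Stage 3 (CLIP -5 12): clip(0,-5,12)=0, clip(-5,-5,12)=-5, clip(0,-5,12)=0, clip(-3,-5,12)=-3, clip(-4,-5,12)=-4 -> [0, -5, 0, -3, -4]
Stage 4 (AMPLIFY 3): 0*3=0, -5*3=-15, 0*3=0, -3*3=-9, -4*3=-12 -> [0, -15, 0, -9, -12]
Output sum: -36

Answer: -36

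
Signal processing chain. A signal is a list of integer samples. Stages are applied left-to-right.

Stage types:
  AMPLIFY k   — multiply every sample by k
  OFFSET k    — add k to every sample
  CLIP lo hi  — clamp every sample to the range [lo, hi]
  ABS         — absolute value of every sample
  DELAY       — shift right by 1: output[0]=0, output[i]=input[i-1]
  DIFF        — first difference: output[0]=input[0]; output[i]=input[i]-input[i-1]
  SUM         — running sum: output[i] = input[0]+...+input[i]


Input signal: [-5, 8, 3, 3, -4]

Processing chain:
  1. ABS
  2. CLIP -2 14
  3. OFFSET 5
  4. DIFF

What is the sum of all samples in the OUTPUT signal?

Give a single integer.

Answer: 9

Derivation:
Input: [-5, 8, 3, 3, -4]
Stage 1 (ABS): |-5|=5, |8|=8, |3|=3, |3|=3, |-4|=4 -> [5, 8, 3, 3, 4]
Stage 2 (CLIP -2 14): clip(5,-2,14)=5, clip(8,-2,14)=8, clip(3,-2,14)=3, clip(3,-2,14)=3, clip(4,-2,14)=4 -> [5, 8, 3, 3, 4]
Stage 3 (OFFSET 5): 5+5=10, 8+5=13, 3+5=8, 3+5=8, 4+5=9 -> [10, 13, 8, 8, 9]
Stage 4 (DIFF): s[0]=10, 13-10=3, 8-13=-5, 8-8=0, 9-8=1 -> [10, 3, -5, 0, 1]
Output sum: 9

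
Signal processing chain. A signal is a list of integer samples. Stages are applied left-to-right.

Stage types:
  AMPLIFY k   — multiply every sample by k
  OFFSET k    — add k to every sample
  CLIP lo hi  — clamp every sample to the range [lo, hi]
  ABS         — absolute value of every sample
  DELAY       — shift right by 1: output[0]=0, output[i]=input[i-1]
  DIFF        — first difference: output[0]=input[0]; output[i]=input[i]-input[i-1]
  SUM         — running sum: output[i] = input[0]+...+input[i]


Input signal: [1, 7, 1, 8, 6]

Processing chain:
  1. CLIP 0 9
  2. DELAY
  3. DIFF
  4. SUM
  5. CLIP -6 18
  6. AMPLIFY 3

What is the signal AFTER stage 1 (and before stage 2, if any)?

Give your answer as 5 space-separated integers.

Answer: 1 7 1 8 6

Derivation:
Input: [1, 7, 1, 8, 6]
Stage 1 (CLIP 0 9): clip(1,0,9)=1, clip(7,0,9)=7, clip(1,0,9)=1, clip(8,0,9)=8, clip(6,0,9)=6 -> [1, 7, 1, 8, 6]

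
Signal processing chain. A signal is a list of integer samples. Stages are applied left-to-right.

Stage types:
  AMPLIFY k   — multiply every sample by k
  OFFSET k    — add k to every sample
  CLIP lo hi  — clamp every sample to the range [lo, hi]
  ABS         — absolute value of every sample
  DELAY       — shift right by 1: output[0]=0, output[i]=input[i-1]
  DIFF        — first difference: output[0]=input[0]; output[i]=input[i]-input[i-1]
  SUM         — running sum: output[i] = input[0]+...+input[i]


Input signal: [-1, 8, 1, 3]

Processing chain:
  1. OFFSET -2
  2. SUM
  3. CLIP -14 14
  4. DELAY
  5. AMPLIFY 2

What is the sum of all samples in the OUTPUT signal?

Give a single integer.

Answer: 4

Derivation:
Input: [-1, 8, 1, 3]
Stage 1 (OFFSET -2): -1+-2=-3, 8+-2=6, 1+-2=-1, 3+-2=1 -> [-3, 6, -1, 1]
Stage 2 (SUM): sum[0..0]=-3, sum[0..1]=3, sum[0..2]=2, sum[0..3]=3 -> [-3, 3, 2, 3]
Stage 3 (CLIP -14 14): clip(-3,-14,14)=-3, clip(3,-14,14)=3, clip(2,-14,14)=2, clip(3,-14,14)=3 -> [-3, 3, 2, 3]
Stage 4 (DELAY): [0, -3, 3, 2] = [0, -3, 3, 2] -> [0, -3, 3, 2]
Stage 5 (AMPLIFY 2): 0*2=0, -3*2=-6, 3*2=6, 2*2=4 -> [0, -6, 6, 4]
Output sum: 4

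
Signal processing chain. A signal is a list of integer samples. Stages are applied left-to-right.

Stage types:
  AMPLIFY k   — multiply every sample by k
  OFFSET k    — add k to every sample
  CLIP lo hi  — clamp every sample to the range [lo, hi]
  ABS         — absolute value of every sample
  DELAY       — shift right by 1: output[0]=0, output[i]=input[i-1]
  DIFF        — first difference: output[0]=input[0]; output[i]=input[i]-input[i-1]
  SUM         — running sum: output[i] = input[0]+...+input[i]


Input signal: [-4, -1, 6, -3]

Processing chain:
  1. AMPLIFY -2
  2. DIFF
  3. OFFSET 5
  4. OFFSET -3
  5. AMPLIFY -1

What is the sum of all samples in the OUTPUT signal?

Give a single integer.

Answer: -14

Derivation:
Input: [-4, -1, 6, -3]
Stage 1 (AMPLIFY -2): -4*-2=8, -1*-2=2, 6*-2=-12, -3*-2=6 -> [8, 2, -12, 6]
Stage 2 (DIFF): s[0]=8, 2-8=-6, -12-2=-14, 6--12=18 -> [8, -6, -14, 18]
Stage 3 (OFFSET 5): 8+5=13, -6+5=-1, -14+5=-9, 18+5=23 -> [13, -1, -9, 23]
Stage 4 (OFFSET -3): 13+-3=10, -1+-3=-4, -9+-3=-12, 23+-3=20 -> [10, -4, -12, 20]
Stage 5 (AMPLIFY -1): 10*-1=-10, -4*-1=4, -12*-1=12, 20*-1=-20 -> [-10, 4, 12, -20]
Output sum: -14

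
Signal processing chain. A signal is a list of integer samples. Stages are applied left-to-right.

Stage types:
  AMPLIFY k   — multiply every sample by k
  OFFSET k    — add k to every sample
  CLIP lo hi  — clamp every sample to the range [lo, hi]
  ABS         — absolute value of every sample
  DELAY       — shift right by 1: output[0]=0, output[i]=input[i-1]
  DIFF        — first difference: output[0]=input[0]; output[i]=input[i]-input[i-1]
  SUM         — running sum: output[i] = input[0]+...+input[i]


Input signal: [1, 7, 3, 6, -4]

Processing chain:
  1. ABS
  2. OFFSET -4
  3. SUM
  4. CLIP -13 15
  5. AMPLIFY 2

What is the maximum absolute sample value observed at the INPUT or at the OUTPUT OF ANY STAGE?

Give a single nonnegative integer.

Answer: 7

Derivation:
Input: [1, 7, 3, 6, -4] (max |s|=7)
Stage 1 (ABS): |1|=1, |7|=7, |3|=3, |6|=6, |-4|=4 -> [1, 7, 3, 6, 4] (max |s|=7)
Stage 2 (OFFSET -4): 1+-4=-3, 7+-4=3, 3+-4=-1, 6+-4=2, 4+-4=0 -> [-3, 3, -1, 2, 0] (max |s|=3)
Stage 3 (SUM): sum[0..0]=-3, sum[0..1]=0, sum[0..2]=-1, sum[0..3]=1, sum[0..4]=1 -> [-3, 0, -1, 1, 1] (max |s|=3)
Stage 4 (CLIP -13 15): clip(-3,-13,15)=-3, clip(0,-13,15)=0, clip(-1,-13,15)=-1, clip(1,-13,15)=1, clip(1,-13,15)=1 -> [-3, 0, -1, 1, 1] (max |s|=3)
Stage 5 (AMPLIFY 2): -3*2=-6, 0*2=0, -1*2=-2, 1*2=2, 1*2=2 -> [-6, 0, -2, 2, 2] (max |s|=6)
Overall max amplitude: 7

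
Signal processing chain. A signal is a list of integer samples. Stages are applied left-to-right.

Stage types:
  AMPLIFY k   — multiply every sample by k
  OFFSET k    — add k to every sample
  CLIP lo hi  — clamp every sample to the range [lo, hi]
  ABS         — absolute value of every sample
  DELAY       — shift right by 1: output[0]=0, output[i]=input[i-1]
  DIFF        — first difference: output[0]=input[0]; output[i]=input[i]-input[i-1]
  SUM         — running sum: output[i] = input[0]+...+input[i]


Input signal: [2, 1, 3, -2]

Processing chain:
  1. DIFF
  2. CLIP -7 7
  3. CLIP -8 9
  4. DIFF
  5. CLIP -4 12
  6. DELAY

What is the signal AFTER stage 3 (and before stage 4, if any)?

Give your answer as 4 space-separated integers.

Answer: 2 -1 2 -5

Derivation:
Input: [2, 1, 3, -2]
Stage 1 (DIFF): s[0]=2, 1-2=-1, 3-1=2, -2-3=-5 -> [2, -1, 2, -5]
Stage 2 (CLIP -7 7): clip(2,-7,7)=2, clip(-1,-7,7)=-1, clip(2,-7,7)=2, clip(-5,-7,7)=-5 -> [2, -1, 2, -5]
Stage 3 (CLIP -8 9): clip(2,-8,9)=2, clip(-1,-8,9)=-1, clip(2,-8,9)=2, clip(-5,-8,9)=-5 -> [2, -1, 2, -5]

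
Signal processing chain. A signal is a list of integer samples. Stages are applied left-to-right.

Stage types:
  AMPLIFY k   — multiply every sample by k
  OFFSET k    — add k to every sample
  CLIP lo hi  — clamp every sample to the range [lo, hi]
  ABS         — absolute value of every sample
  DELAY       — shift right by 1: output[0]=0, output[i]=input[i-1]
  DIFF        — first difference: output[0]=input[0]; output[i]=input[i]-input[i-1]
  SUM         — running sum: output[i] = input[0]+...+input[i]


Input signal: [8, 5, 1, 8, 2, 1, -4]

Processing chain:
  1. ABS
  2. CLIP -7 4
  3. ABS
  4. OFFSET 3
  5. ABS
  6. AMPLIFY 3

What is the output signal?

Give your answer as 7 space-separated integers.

Input: [8, 5, 1, 8, 2, 1, -4]
Stage 1 (ABS): |8|=8, |5|=5, |1|=1, |8|=8, |2|=2, |1|=1, |-4|=4 -> [8, 5, 1, 8, 2, 1, 4]
Stage 2 (CLIP -7 4): clip(8,-7,4)=4, clip(5,-7,4)=4, clip(1,-7,4)=1, clip(8,-7,4)=4, clip(2,-7,4)=2, clip(1,-7,4)=1, clip(4,-7,4)=4 -> [4, 4, 1, 4, 2, 1, 4]
Stage 3 (ABS): |4|=4, |4|=4, |1|=1, |4|=4, |2|=2, |1|=1, |4|=4 -> [4, 4, 1, 4, 2, 1, 4]
Stage 4 (OFFSET 3): 4+3=7, 4+3=7, 1+3=4, 4+3=7, 2+3=5, 1+3=4, 4+3=7 -> [7, 7, 4, 7, 5, 4, 7]
Stage 5 (ABS): |7|=7, |7|=7, |4|=4, |7|=7, |5|=5, |4|=4, |7|=7 -> [7, 7, 4, 7, 5, 4, 7]
Stage 6 (AMPLIFY 3): 7*3=21, 7*3=21, 4*3=12, 7*3=21, 5*3=15, 4*3=12, 7*3=21 -> [21, 21, 12, 21, 15, 12, 21]

Answer: 21 21 12 21 15 12 21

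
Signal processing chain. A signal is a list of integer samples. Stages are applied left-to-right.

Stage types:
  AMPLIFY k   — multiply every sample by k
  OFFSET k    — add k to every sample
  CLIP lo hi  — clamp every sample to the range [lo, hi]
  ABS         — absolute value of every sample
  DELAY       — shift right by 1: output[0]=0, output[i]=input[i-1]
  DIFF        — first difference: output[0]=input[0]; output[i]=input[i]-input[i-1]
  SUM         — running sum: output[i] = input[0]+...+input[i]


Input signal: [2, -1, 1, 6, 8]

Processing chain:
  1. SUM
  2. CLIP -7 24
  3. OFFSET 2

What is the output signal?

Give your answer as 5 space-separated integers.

Answer: 4 3 4 10 18

Derivation:
Input: [2, -1, 1, 6, 8]
Stage 1 (SUM): sum[0..0]=2, sum[0..1]=1, sum[0..2]=2, sum[0..3]=8, sum[0..4]=16 -> [2, 1, 2, 8, 16]
Stage 2 (CLIP -7 24): clip(2,-7,24)=2, clip(1,-7,24)=1, clip(2,-7,24)=2, clip(8,-7,24)=8, clip(16,-7,24)=16 -> [2, 1, 2, 8, 16]
Stage 3 (OFFSET 2): 2+2=4, 1+2=3, 2+2=4, 8+2=10, 16+2=18 -> [4, 3, 4, 10, 18]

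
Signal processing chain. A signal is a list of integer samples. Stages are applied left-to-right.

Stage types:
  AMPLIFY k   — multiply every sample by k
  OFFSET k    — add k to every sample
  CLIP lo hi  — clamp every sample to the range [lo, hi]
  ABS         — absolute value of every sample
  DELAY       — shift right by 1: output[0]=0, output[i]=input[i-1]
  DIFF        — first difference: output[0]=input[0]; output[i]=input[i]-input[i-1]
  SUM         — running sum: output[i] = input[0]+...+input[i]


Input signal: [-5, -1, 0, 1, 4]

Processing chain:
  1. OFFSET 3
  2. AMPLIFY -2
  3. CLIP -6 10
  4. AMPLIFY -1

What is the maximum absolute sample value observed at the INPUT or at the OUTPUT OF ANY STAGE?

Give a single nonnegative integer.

Answer: 14

Derivation:
Input: [-5, -1, 0, 1, 4] (max |s|=5)
Stage 1 (OFFSET 3): -5+3=-2, -1+3=2, 0+3=3, 1+3=4, 4+3=7 -> [-2, 2, 3, 4, 7] (max |s|=7)
Stage 2 (AMPLIFY -2): -2*-2=4, 2*-2=-4, 3*-2=-6, 4*-2=-8, 7*-2=-14 -> [4, -4, -6, -8, -14] (max |s|=14)
Stage 3 (CLIP -6 10): clip(4,-6,10)=4, clip(-4,-6,10)=-4, clip(-6,-6,10)=-6, clip(-8,-6,10)=-6, clip(-14,-6,10)=-6 -> [4, -4, -6, -6, -6] (max |s|=6)
Stage 4 (AMPLIFY -1): 4*-1=-4, -4*-1=4, -6*-1=6, -6*-1=6, -6*-1=6 -> [-4, 4, 6, 6, 6] (max |s|=6)
Overall max amplitude: 14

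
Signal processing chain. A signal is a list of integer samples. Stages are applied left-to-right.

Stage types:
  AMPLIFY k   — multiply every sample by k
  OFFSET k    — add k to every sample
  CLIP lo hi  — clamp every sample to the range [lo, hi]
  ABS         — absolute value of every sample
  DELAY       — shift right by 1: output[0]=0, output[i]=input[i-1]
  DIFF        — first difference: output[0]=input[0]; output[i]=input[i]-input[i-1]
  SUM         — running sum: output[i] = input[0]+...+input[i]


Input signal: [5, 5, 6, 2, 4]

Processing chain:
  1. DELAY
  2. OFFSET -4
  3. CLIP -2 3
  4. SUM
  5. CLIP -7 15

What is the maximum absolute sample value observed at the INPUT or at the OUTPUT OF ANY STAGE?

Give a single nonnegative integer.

Input: [5, 5, 6, 2, 4] (max |s|=6)
Stage 1 (DELAY): [0, 5, 5, 6, 2] = [0, 5, 5, 6, 2] -> [0, 5, 5, 6, 2] (max |s|=6)
Stage 2 (OFFSET -4): 0+-4=-4, 5+-4=1, 5+-4=1, 6+-4=2, 2+-4=-2 -> [-4, 1, 1, 2, -2] (max |s|=4)
Stage 3 (CLIP -2 3): clip(-4,-2,3)=-2, clip(1,-2,3)=1, clip(1,-2,3)=1, clip(2,-2,3)=2, clip(-2,-2,3)=-2 -> [-2, 1, 1, 2, -2] (max |s|=2)
Stage 4 (SUM): sum[0..0]=-2, sum[0..1]=-1, sum[0..2]=0, sum[0..3]=2, sum[0..4]=0 -> [-2, -1, 0, 2, 0] (max |s|=2)
Stage 5 (CLIP -7 15): clip(-2,-7,15)=-2, clip(-1,-7,15)=-1, clip(0,-7,15)=0, clip(2,-7,15)=2, clip(0,-7,15)=0 -> [-2, -1, 0, 2, 0] (max |s|=2)
Overall max amplitude: 6

Answer: 6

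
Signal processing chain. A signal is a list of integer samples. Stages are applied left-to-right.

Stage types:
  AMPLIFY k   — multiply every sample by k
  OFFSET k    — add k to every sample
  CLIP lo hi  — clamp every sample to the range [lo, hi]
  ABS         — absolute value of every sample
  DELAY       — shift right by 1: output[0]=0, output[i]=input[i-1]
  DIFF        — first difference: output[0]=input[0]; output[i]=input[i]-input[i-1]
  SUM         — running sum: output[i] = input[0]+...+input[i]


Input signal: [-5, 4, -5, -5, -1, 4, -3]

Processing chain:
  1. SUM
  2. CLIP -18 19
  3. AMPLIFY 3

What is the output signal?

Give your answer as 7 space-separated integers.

Answer: -15 -3 -18 -33 -36 -24 -33

Derivation:
Input: [-5, 4, -5, -5, -1, 4, -3]
Stage 1 (SUM): sum[0..0]=-5, sum[0..1]=-1, sum[0..2]=-6, sum[0..3]=-11, sum[0..4]=-12, sum[0..5]=-8, sum[0..6]=-11 -> [-5, -1, -6, -11, -12, -8, -11]
Stage 2 (CLIP -18 19): clip(-5,-18,19)=-5, clip(-1,-18,19)=-1, clip(-6,-18,19)=-6, clip(-11,-18,19)=-11, clip(-12,-18,19)=-12, clip(-8,-18,19)=-8, clip(-11,-18,19)=-11 -> [-5, -1, -6, -11, -12, -8, -11]
Stage 3 (AMPLIFY 3): -5*3=-15, -1*3=-3, -6*3=-18, -11*3=-33, -12*3=-36, -8*3=-24, -11*3=-33 -> [-15, -3, -18, -33, -36, -24, -33]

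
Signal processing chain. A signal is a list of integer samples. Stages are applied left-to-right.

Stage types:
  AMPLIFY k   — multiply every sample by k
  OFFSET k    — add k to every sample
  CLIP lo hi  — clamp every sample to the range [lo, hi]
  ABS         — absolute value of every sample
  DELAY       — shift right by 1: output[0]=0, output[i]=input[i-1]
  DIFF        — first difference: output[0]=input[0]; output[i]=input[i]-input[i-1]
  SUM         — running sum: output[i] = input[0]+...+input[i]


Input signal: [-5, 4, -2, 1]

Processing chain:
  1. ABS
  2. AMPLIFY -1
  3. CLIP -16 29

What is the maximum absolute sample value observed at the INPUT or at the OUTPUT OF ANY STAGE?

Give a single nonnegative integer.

Answer: 5

Derivation:
Input: [-5, 4, -2, 1] (max |s|=5)
Stage 1 (ABS): |-5|=5, |4|=4, |-2|=2, |1|=1 -> [5, 4, 2, 1] (max |s|=5)
Stage 2 (AMPLIFY -1): 5*-1=-5, 4*-1=-4, 2*-1=-2, 1*-1=-1 -> [-5, -4, -2, -1] (max |s|=5)
Stage 3 (CLIP -16 29): clip(-5,-16,29)=-5, clip(-4,-16,29)=-4, clip(-2,-16,29)=-2, clip(-1,-16,29)=-1 -> [-5, -4, -2, -1] (max |s|=5)
Overall max amplitude: 5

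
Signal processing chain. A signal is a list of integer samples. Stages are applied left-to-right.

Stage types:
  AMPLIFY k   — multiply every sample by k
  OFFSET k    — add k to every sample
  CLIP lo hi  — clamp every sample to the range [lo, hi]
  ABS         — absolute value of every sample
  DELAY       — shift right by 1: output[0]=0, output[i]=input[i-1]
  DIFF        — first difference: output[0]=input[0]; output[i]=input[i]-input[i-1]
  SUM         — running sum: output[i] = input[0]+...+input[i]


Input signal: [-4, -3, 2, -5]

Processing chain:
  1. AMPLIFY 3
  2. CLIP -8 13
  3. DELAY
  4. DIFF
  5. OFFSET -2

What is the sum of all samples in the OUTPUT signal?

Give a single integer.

Input: [-4, -3, 2, -5]
Stage 1 (AMPLIFY 3): -4*3=-12, -3*3=-9, 2*3=6, -5*3=-15 -> [-12, -9, 6, -15]
Stage 2 (CLIP -8 13): clip(-12,-8,13)=-8, clip(-9,-8,13)=-8, clip(6,-8,13)=6, clip(-15,-8,13)=-8 -> [-8, -8, 6, -8]
Stage 3 (DELAY): [0, -8, -8, 6] = [0, -8, -8, 6] -> [0, -8, -8, 6]
Stage 4 (DIFF): s[0]=0, -8-0=-8, -8--8=0, 6--8=14 -> [0, -8, 0, 14]
Stage 5 (OFFSET -2): 0+-2=-2, -8+-2=-10, 0+-2=-2, 14+-2=12 -> [-2, -10, -2, 12]
Output sum: -2

Answer: -2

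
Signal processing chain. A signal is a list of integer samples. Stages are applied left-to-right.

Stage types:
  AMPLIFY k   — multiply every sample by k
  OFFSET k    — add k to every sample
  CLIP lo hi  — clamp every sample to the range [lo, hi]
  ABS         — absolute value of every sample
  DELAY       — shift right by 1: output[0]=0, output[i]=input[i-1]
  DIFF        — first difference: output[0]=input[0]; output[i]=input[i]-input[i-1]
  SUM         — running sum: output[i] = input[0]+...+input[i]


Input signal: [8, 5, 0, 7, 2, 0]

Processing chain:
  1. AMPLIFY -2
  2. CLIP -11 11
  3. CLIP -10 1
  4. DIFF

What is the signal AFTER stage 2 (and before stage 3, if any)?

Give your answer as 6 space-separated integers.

Answer: -11 -10 0 -11 -4 0

Derivation:
Input: [8, 5, 0, 7, 2, 0]
Stage 1 (AMPLIFY -2): 8*-2=-16, 5*-2=-10, 0*-2=0, 7*-2=-14, 2*-2=-4, 0*-2=0 -> [-16, -10, 0, -14, -4, 0]
Stage 2 (CLIP -11 11): clip(-16,-11,11)=-11, clip(-10,-11,11)=-10, clip(0,-11,11)=0, clip(-14,-11,11)=-11, clip(-4,-11,11)=-4, clip(0,-11,11)=0 -> [-11, -10, 0, -11, -4, 0]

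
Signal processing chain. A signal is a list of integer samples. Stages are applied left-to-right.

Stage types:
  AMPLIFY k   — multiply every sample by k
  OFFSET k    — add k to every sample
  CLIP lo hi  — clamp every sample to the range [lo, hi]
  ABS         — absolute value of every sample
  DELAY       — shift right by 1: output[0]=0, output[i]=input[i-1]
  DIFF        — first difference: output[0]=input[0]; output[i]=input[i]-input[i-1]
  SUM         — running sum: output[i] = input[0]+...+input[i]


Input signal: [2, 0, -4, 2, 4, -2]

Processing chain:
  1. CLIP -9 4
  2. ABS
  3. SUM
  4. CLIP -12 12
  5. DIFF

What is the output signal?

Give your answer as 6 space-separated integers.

Answer: 2 0 4 2 4 0

Derivation:
Input: [2, 0, -4, 2, 4, -2]
Stage 1 (CLIP -9 4): clip(2,-9,4)=2, clip(0,-9,4)=0, clip(-4,-9,4)=-4, clip(2,-9,4)=2, clip(4,-9,4)=4, clip(-2,-9,4)=-2 -> [2, 0, -4, 2, 4, -2]
Stage 2 (ABS): |2|=2, |0|=0, |-4|=4, |2|=2, |4|=4, |-2|=2 -> [2, 0, 4, 2, 4, 2]
Stage 3 (SUM): sum[0..0]=2, sum[0..1]=2, sum[0..2]=6, sum[0..3]=8, sum[0..4]=12, sum[0..5]=14 -> [2, 2, 6, 8, 12, 14]
Stage 4 (CLIP -12 12): clip(2,-12,12)=2, clip(2,-12,12)=2, clip(6,-12,12)=6, clip(8,-12,12)=8, clip(12,-12,12)=12, clip(14,-12,12)=12 -> [2, 2, 6, 8, 12, 12]
Stage 5 (DIFF): s[0]=2, 2-2=0, 6-2=4, 8-6=2, 12-8=4, 12-12=0 -> [2, 0, 4, 2, 4, 0]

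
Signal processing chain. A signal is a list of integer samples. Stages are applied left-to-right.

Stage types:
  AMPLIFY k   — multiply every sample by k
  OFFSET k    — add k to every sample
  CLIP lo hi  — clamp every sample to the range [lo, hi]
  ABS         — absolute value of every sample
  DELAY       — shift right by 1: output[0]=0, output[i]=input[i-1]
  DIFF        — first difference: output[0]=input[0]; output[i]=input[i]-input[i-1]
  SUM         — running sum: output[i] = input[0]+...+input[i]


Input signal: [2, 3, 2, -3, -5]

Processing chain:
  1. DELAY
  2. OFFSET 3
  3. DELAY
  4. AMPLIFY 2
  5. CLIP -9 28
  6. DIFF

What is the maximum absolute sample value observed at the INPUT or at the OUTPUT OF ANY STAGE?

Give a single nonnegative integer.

Answer: 12

Derivation:
Input: [2, 3, 2, -3, -5] (max |s|=5)
Stage 1 (DELAY): [0, 2, 3, 2, -3] = [0, 2, 3, 2, -3] -> [0, 2, 3, 2, -3] (max |s|=3)
Stage 2 (OFFSET 3): 0+3=3, 2+3=5, 3+3=6, 2+3=5, -3+3=0 -> [3, 5, 6, 5, 0] (max |s|=6)
Stage 3 (DELAY): [0, 3, 5, 6, 5] = [0, 3, 5, 6, 5] -> [0, 3, 5, 6, 5] (max |s|=6)
Stage 4 (AMPLIFY 2): 0*2=0, 3*2=6, 5*2=10, 6*2=12, 5*2=10 -> [0, 6, 10, 12, 10] (max |s|=12)
Stage 5 (CLIP -9 28): clip(0,-9,28)=0, clip(6,-9,28)=6, clip(10,-9,28)=10, clip(12,-9,28)=12, clip(10,-9,28)=10 -> [0, 6, 10, 12, 10] (max |s|=12)
Stage 6 (DIFF): s[0]=0, 6-0=6, 10-6=4, 12-10=2, 10-12=-2 -> [0, 6, 4, 2, -2] (max |s|=6)
Overall max amplitude: 12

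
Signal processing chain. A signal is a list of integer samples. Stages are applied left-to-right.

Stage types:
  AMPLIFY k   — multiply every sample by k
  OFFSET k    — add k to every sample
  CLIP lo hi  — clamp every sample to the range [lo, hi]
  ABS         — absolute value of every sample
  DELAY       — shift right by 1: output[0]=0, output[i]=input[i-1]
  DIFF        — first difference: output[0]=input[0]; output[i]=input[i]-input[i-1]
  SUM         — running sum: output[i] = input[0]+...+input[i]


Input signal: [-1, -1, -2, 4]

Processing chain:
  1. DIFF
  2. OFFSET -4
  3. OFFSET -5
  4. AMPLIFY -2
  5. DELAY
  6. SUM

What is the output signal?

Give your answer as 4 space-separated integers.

Answer: 0 20 38 58

Derivation:
Input: [-1, -1, -2, 4]
Stage 1 (DIFF): s[0]=-1, -1--1=0, -2--1=-1, 4--2=6 -> [-1, 0, -1, 6]
Stage 2 (OFFSET -4): -1+-4=-5, 0+-4=-4, -1+-4=-5, 6+-4=2 -> [-5, -4, -5, 2]
Stage 3 (OFFSET -5): -5+-5=-10, -4+-5=-9, -5+-5=-10, 2+-5=-3 -> [-10, -9, -10, -3]
Stage 4 (AMPLIFY -2): -10*-2=20, -9*-2=18, -10*-2=20, -3*-2=6 -> [20, 18, 20, 6]
Stage 5 (DELAY): [0, 20, 18, 20] = [0, 20, 18, 20] -> [0, 20, 18, 20]
Stage 6 (SUM): sum[0..0]=0, sum[0..1]=20, sum[0..2]=38, sum[0..3]=58 -> [0, 20, 38, 58]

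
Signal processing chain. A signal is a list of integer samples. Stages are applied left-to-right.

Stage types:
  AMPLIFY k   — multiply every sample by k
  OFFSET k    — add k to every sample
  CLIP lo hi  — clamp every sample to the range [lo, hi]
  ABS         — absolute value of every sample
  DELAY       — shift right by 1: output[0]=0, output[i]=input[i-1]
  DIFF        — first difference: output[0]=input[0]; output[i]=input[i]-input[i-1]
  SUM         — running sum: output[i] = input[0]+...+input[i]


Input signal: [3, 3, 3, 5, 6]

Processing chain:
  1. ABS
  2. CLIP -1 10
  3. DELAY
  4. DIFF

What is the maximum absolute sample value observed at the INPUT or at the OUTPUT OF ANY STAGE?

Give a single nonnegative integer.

Answer: 6

Derivation:
Input: [3, 3, 3, 5, 6] (max |s|=6)
Stage 1 (ABS): |3|=3, |3|=3, |3|=3, |5|=5, |6|=6 -> [3, 3, 3, 5, 6] (max |s|=6)
Stage 2 (CLIP -1 10): clip(3,-1,10)=3, clip(3,-1,10)=3, clip(3,-1,10)=3, clip(5,-1,10)=5, clip(6,-1,10)=6 -> [3, 3, 3, 5, 6] (max |s|=6)
Stage 3 (DELAY): [0, 3, 3, 3, 5] = [0, 3, 3, 3, 5] -> [0, 3, 3, 3, 5] (max |s|=5)
Stage 4 (DIFF): s[0]=0, 3-0=3, 3-3=0, 3-3=0, 5-3=2 -> [0, 3, 0, 0, 2] (max |s|=3)
Overall max amplitude: 6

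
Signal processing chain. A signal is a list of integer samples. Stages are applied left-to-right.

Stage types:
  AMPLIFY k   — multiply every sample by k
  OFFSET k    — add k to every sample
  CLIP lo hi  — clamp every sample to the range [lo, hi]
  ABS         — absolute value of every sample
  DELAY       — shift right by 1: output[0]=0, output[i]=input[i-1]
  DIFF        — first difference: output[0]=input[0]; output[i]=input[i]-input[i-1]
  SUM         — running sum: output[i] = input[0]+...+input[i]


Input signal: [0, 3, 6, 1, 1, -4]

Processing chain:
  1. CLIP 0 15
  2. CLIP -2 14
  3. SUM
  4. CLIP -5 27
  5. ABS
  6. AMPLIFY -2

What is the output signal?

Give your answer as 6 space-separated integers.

Input: [0, 3, 6, 1, 1, -4]
Stage 1 (CLIP 0 15): clip(0,0,15)=0, clip(3,0,15)=3, clip(6,0,15)=6, clip(1,0,15)=1, clip(1,0,15)=1, clip(-4,0,15)=0 -> [0, 3, 6, 1, 1, 0]
Stage 2 (CLIP -2 14): clip(0,-2,14)=0, clip(3,-2,14)=3, clip(6,-2,14)=6, clip(1,-2,14)=1, clip(1,-2,14)=1, clip(0,-2,14)=0 -> [0, 3, 6, 1, 1, 0]
Stage 3 (SUM): sum[0..0]=0, sum[0..1]=3, sum[0..2]=9, sum[0..3]=10, sum[0..4]=11, sum[0..5]=11 -> [0, 3, 9, 10, 11, 11]
Stage 4 (CLIP -5 27): clip(0,-5,27)=0, clip(3,-5,27)=3, clip(9,-5,27)=9, clip(10,-5,27)=10, clip(11,-5,27)=11, clip(11,-5,27)=11 -> [0, 3, 9, 10, 11, 11]
Stage 5 (ABS): |0|=0, |3|=3, |9|=9, |10|=10, |11|=11, |11|=11 -> [0, 3, 9, 10, 11, 11]
Stage 6 (AMPLIFY -2): 0*-2=0, 3*-2=-6, 9*-2=-18, 10*-2=-20, 11*-2=-22, 11*-2=-22 -> [0, -6, -18, -20, -22, -22]

Answer: 0 -6 -18 -20 -22 -22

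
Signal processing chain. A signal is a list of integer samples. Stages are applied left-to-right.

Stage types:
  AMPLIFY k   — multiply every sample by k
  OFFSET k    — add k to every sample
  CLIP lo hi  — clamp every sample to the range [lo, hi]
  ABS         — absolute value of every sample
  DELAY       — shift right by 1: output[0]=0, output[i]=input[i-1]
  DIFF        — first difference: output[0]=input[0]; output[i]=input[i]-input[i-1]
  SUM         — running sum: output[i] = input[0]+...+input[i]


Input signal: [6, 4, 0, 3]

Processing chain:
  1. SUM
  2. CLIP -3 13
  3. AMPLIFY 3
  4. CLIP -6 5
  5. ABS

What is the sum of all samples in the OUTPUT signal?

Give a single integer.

Input: [6, 4, 0, 3]
Stage 1 (SUM): sum[0..0]=6, sum[0..1]=10, sum[0..2]=10, sum[0..3]=13 -> [6, 10, 10, 13]
Stage 2 (CLIP -3 13): clip(6,-3,13)=6, clip(10,-3,13)=10, clip(10,-3,13)=10, clip(13,-3,13)=13 -> [6, 10, 10, 13]
Stage 3 (AMPLIFY 3): 6*3=18, 10*3=30, 10*3=30, 13*3=39 -> [18, 30, 30, 39]
Stage 4 (CLIP -6 5): clip(18,-6,5)=5, clip(30,-6,5)=5, clip(30,-6,5)=5, clip(39,-6,5)=5 -> [5, 5, 5, 5]
Stage 5 (ABS): |5|=5, |5|=5, |5|=5, |5|=5 -> [5, 5, 5, 5]
Output sum: 20

Answer: 20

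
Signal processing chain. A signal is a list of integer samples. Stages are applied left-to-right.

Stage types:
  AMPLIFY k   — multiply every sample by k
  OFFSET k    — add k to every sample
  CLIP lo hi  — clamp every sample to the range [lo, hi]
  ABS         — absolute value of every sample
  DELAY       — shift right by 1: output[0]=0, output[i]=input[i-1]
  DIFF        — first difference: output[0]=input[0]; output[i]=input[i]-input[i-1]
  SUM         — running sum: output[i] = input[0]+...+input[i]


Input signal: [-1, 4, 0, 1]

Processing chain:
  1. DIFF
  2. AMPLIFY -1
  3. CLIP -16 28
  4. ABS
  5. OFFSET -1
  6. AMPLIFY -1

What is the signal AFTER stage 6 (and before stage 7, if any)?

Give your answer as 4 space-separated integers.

Answer: 0 -4 -3 0

Derivation:
Input: [-1, 4, 0, 1]
Stage 1 (DIFF): s[0]=-1, 4--1=5, 0-4=-4, 1-0=1 -> [-1, 5, -4, 1]
Stage 2 (AMPLIFY -1): -1*-1=1, 5*-1=-5, -4*-1=4, 1*-1=-1 -> [1, -5, 4, -1]
Stage 3 (CLIP -16 28): clip(1,-16,28)=1, clip(-5,-16,28)=-5, clip(4,-16,28)=4, clip(-1,-16,28)=-1 -> [1, -5, 4, -1]
Stage 4 (ABS): |1|=1, |-5|=5, |4|=4, |-1|=1 -> [1, 5, 4, 1]
Stage 5 (OFFSET -1): 1+-1=0, 5+-1=4, 4+-1=3, 1+-1=0 -> [0, 4, 3, 0]
Stage 6 (AMPLIFY -1): 0*-1=0, 4*-1=-4, 3*-1=-3, 0*-1=0 -> [0, -4, -3, 0]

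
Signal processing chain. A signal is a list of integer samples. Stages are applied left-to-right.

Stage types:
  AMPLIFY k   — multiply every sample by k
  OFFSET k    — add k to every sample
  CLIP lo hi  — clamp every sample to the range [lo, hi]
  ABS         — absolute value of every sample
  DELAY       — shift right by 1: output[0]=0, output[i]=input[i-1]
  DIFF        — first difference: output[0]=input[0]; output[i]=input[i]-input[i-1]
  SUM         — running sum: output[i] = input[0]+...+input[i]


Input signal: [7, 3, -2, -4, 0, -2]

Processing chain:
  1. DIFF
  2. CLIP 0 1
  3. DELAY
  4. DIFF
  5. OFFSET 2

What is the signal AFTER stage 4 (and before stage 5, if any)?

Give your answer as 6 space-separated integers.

Input: [7, 3, -2, -4, 0, -2]
Stage 1 (DIFF): s[0]=7, 3-7=-4, -2-3=-5, -4--2=-2, 0--4=4, -2-0=-2 -> [7, -4, -5, -2, 4, -2]
Stage 2 (CLIP 0 1): clip(7,0,1)=1, clip(-4,0,1)=0, clip(-5,0,1)=0, clip(-2,0,1)=0, clip(4,0,1)=1, clip(-2,0,1)=0 -> [1, 0, 0, 0, 1, 0]
Stage 3 (DELAY): [0, 1, 0, 0, 0, 1] = [0, 1, 0, 0, 0, 1] -> [0, 1, 0, 0, 0, 1]
Stage 4 (DIFF): s[0]=0, 1-0=1, 0-1=-1, 0-0=0, 0-0=0, 1-0=1 -> [0, 1, -1, 0, 0, 1]

Answer: 0 1 -1 0 0 1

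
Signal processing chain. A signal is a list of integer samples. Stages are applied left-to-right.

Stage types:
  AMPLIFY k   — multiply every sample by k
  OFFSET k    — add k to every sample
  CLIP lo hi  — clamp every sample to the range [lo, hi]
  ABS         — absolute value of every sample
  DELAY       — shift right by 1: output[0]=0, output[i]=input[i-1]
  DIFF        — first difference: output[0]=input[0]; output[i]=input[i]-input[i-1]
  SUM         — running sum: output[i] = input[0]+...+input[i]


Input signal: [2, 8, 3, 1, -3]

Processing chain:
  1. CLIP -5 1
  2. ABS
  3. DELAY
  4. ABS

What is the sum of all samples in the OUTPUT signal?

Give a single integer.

Input: [2, 8, 3, 1, -3]
Stage 1 (CLIP -5 1): clip(2,-5,1)=1, clip(8,-5,1)=1, clip(3,-5,1)=1, clip(1,-5,1)=1, clip(-3,-5,1)=-3 -> [1, 1, 1, 1, -3]
Stage 2 (ABS): |1|=1, |1|=1, |1|=1, |1|=1, |-3|=3 -> [1, 1, 1, 1, 3]
Stage 3 (DELAY): [0, 1, 1, 1, 1] = [0, 1, 1, 1, 1] -> [0, 1, 1, 1, 1]
Stage 4 (ABS): |0|=0, |1|=1, |1|=1, |1|=1, |1|=1 -> [0, 1, 1, 1, 1]
Output sum: 4

Answer: 4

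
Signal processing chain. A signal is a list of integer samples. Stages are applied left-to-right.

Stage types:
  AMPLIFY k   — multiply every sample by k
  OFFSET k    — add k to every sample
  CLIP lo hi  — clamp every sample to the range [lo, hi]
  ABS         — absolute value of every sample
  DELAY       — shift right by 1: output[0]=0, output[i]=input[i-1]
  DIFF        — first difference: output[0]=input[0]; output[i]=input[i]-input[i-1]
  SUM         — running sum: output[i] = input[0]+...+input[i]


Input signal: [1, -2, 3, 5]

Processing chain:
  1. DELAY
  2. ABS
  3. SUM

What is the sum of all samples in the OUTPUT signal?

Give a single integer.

Input: [1, -2, 3, 5]
Stage 1 (DELAY): [0, 1, -2, 3] = [0, 1, -2, 3] -> [0, 1, -2, 3]
Stage 2 (ABS): |0|=0, |1|=1, |-2|=2, |3|=3 -> [0, 1, 2, 3]
Stage 3 (SUM): sum[0..0]=0, sum[0..1]=1, sum[0..2]=3, sum[0..3]=6 -> [0, 1, 3, 6]
Output sum: 10

Answer: 10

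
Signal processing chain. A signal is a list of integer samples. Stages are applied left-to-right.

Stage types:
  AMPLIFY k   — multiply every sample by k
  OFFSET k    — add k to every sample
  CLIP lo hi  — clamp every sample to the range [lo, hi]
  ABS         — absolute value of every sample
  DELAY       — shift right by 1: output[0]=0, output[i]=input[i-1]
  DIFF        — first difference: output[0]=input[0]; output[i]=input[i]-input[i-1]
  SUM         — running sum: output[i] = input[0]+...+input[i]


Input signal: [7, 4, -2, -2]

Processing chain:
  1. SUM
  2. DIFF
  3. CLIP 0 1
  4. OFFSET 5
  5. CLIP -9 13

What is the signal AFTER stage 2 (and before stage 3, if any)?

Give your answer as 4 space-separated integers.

Input: [7, 4, -2, -2]
Stage 1 (SUM): sum[0..0]=7, sum[0..1]=11, sum[0..2]=9, sum[0..3]=7 -> [7, 11, 9, 7]
Stage 2 (DIFF): s[0]=7, 11-7=4, 9-11=-2, 7-9=-2 -> [7, 4, -2, -2]

Answer: 7 4 -2 -2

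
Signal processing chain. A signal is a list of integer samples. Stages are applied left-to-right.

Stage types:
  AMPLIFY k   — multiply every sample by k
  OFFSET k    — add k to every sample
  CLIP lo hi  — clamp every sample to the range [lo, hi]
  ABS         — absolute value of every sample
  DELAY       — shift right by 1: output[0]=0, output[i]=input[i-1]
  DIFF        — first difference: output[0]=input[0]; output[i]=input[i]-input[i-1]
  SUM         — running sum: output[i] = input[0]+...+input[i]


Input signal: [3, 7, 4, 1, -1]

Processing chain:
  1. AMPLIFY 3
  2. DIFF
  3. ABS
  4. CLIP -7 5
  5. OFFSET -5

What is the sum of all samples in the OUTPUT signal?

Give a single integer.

Answer: 0

Derivation:
Input: [3, 7, 4, 1, -1]
Stage 1 (AMPLIFY 3): 3*3=9, 7*3=21, 4*3=12, 1*3=3, -1*3=-3 -> [9, 21, 12, 3, -3]
Stage 2 (DIFF): s[0]=9, 21-9=12, 12-21=-9, 3-12=-9, -3-3=-6 -> [9, 12, -9, -9, -6]
Stage 3 (ABS): |9|=9, |12|=12, |-9|=9, |-9|=9, |-6|=6 -> [9, 12, 9, 9, 6]
Stage 4 (CLIP -7 5): clip(9,-7,5)=5, clip(12,-7,5)=5, clip(9,-7,5)=5, clip(9,-7,5)=5, clip(6,-7,5)=5 -> [5, 5, 5, 5, 5]
Stage 5 (OFFSET -5): 5+-5=0, 5+-5=0, 5+-5=0, 5+-5=0, 5+-5=0 -> [0, 0, 0, 0, 0]
Output sum: 0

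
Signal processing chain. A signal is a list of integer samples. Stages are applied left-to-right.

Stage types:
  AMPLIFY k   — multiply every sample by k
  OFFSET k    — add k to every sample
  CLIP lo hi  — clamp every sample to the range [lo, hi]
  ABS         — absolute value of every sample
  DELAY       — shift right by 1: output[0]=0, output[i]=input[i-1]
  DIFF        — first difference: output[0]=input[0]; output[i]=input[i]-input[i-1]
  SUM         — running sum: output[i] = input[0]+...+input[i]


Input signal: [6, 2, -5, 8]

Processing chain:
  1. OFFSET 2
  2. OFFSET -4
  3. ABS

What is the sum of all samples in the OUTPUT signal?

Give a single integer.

Input: [6, 2, -5, 8]
Stage 1 (OFFSET 2): 6+2=8, 2+2=4, -5+2=-3, 8+2=10 -> [8, 4, -3, 10]
Stage 2 (OFFSET -4): 8+-4=4, 4+-4=0, -3+-4=-7, 10+-4=6 -> [4, 0, -7, 6]
Stage 3 (ABS): |4|=4, |0|=0, |-7|=7, |6|=6 -> [4, 0, 7, 6]
Output sum: 17

Answer: 17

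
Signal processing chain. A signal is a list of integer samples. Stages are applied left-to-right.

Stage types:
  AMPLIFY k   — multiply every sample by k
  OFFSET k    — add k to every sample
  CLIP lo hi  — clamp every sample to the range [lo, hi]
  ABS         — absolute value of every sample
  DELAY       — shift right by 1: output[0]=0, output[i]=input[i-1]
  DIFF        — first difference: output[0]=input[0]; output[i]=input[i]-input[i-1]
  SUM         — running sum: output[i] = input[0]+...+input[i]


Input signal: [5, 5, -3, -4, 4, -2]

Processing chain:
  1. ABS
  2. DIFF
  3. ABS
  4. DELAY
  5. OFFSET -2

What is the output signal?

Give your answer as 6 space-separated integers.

Answer: -2 3 -2 0 -1 -2

Derivation:
Input: [5, 5, -3, -4, 4, -2]
Stage 1 (ABS): |5|=5, |5|=5, |-3|=3, |-4|=4, |4|=4, |-2|=2 -> [5, 5, 3, 4, 4, 2]
Stage 2 (DIFF): s[0]=5, 5-5=0, 3-5=-2, 4-3=1, 4-4=0, 2-4=-2 -> [5, 0, -2, 1, 0, -2]
Stage 3 (ABS): |5|=5, |0|=0, |-2|=2, |1|=1, |0|=0, |-2|=2 -> [5, 0, 2, 1, 0, 2]
Stage 4 (DELAY): [0, 5, 0, 2, 1, 0] = [0, 5, 0, 2, 1, 0] -> [0, 5, 0, 2, 1, 0]
Stage 5 (OFFSET -2): 0+-2=-2, 5+-2=3, 0+-2=-2, 2+-2=0, 1+-2=-1, 0+-2=-2 -> [-2, 3, -2, 0, -1, -2]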